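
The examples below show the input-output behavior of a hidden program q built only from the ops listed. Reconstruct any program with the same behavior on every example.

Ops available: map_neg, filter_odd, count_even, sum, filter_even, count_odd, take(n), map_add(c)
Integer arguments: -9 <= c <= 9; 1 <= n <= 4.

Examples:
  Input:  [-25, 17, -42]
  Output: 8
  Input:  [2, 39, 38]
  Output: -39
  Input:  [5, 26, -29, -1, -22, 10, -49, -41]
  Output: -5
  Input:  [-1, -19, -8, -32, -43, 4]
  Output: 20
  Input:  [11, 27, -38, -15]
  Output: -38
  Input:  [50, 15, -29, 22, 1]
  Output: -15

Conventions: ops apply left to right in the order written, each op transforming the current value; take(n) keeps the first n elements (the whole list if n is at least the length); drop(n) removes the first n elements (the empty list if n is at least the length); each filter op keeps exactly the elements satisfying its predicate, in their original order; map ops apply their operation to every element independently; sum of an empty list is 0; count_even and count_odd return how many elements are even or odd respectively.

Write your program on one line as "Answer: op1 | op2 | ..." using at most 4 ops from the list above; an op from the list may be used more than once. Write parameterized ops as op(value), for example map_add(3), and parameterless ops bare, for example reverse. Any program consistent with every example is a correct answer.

take(2) | map_neg | filter_odd | sum

Check, running the answer program on each example:
  [-25, 17, -42] -> [-25, 17] -> [25, -17] -> [25, -17] -> 8
  [2, 39, 38] -> [2, 39] -> [-2, -39] -> [-39] -> -39
  [5, 26, -29, -1, -22, 10, -49, -41] -> [5, 26] -> [-5, -26] -> [-5] -> -5
  [-1, -19, -8, -32, -43, 4] -> [-1, -19] -> [1, 19] -> [1, 19] -> 20
  [11, 27, -38, -15] -> [11, 27] -> [-11, -27] -> [-11, -27] -> -38
  [50, 15, -29, 22, 1] -> [50, 15] -> [-50, -15] -> [-15] -> -15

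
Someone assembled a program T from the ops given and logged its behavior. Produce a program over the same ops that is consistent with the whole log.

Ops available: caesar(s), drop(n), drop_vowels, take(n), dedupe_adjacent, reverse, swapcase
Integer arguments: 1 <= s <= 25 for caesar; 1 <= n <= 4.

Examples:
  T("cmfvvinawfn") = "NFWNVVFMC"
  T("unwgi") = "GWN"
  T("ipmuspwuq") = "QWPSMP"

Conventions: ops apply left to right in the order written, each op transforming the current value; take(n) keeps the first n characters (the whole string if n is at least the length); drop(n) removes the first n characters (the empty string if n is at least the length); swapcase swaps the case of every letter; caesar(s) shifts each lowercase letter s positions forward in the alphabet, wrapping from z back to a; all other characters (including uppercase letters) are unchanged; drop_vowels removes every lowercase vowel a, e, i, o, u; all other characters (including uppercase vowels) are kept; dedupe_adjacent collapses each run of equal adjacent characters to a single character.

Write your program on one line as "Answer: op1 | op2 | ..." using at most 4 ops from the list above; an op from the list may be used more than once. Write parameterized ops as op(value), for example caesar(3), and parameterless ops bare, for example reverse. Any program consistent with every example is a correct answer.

drop_vowels | swapcase | reverse

Check, running the answer program on each example:
  "cmfvvinawfn" -> "cmfvvnwfn" -> "CMFVVNWFN" -> "NFWNVVFMC"
  "unwgi" -> "nwg" -> "NWG" -> "GWN"
  "ipmuspwuq" -> "pmspwq" -> "PMSPWQ" -> "QWPSMP"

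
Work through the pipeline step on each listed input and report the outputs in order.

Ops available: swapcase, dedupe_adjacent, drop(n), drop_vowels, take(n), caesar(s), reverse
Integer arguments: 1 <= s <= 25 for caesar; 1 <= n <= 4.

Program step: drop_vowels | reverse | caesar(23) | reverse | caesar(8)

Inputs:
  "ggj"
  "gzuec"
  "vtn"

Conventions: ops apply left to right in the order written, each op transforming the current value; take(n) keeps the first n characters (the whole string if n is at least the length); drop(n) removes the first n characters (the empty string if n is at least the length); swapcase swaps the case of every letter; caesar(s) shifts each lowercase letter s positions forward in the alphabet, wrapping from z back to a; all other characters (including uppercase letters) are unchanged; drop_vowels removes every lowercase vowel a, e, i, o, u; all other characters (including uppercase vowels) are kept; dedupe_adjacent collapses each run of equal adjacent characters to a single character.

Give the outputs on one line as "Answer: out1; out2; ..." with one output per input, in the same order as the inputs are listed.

"llo"; "leh"; "ays"

Execution, op by op:
  "ggj" -> "ggj" -> "jgg" -> "gdd" -> "ddg" -> "llo"
  "gzuec" -> "gzc" -> "czg" -> "zwd" -> "dwz" -> "leh"
  "vtn" -> "vtn" -> "ntv" -> "kqs" -> "sqk" -> "ays"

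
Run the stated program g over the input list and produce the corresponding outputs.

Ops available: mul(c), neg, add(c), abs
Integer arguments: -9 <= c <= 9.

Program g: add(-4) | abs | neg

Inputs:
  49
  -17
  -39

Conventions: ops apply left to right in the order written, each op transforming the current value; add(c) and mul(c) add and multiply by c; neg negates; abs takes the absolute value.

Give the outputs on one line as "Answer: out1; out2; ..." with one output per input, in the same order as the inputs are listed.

-45; -21; -43

Execution, op by op:
  49 -> 45 -> 45 -> -45
  -17 -> -21 -> 21 -> -21
  -39 -> -43 -> 43 -> -43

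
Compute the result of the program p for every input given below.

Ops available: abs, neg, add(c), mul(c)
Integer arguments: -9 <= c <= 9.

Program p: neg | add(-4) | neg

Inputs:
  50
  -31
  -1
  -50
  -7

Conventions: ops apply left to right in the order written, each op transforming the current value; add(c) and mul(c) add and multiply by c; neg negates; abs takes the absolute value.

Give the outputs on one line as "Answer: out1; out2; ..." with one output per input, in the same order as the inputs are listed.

Execution, op by op:
  50 -> -50 -> -54 -> 54
  -31 -> 31 -> 27 -> -27
  -1 -> 1 -> -3 -> 3
  -50 -> 50 -> 46 -> -46
  -7 -> 7 -> 3 -> -3

54; -27; 3; -46; -3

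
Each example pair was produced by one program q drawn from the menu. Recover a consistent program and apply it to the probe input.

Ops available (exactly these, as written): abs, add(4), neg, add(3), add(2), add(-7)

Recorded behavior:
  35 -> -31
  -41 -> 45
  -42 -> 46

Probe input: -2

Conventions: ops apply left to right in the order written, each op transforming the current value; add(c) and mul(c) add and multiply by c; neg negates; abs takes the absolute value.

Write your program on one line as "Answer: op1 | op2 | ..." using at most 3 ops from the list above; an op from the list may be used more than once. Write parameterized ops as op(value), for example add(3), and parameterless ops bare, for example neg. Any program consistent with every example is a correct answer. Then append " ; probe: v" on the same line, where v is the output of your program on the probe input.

neg | add(4) ; probe: 6

Check, running the answer program on each example:
  35 -> -35 -> -31
  -41 -> 41 -> 45
  -42 -> 42 -> 46
  probe: -2 -> 2 -> 6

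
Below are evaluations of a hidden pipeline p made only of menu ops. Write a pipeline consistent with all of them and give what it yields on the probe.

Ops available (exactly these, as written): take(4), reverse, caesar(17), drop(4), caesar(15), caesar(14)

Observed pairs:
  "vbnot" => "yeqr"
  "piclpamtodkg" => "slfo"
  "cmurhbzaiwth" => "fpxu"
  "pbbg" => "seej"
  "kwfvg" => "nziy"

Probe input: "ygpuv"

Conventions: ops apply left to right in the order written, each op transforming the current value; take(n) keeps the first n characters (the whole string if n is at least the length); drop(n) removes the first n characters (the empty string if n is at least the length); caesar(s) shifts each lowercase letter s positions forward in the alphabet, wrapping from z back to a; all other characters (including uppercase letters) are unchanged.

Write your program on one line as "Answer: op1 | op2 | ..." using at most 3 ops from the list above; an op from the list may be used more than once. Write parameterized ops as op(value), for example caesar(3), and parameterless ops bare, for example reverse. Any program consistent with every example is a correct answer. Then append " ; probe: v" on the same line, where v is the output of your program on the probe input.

take(4) | caesar(15) | caesar(14) ; probe: "bjsx"

Check, running the answer program on each example:
  "vbnot" -> "vbno" -> "kqcd" -> "yeqr"
  "piclpamtodkg" -> "picl" -> "exra" -> "slfo"
  "cmurhbzaiwth" -> "cmur" -> "rbjg" -> "fpxu"
  "pbbg" -> "pbbg" -> "eqqv" -> "seej"
  "kwfvg" -> "kwfv" -> "zluk" -> "nziy"
  probe: "ygpuv" -> "ygpu" -> "nvej" -> "bjsx"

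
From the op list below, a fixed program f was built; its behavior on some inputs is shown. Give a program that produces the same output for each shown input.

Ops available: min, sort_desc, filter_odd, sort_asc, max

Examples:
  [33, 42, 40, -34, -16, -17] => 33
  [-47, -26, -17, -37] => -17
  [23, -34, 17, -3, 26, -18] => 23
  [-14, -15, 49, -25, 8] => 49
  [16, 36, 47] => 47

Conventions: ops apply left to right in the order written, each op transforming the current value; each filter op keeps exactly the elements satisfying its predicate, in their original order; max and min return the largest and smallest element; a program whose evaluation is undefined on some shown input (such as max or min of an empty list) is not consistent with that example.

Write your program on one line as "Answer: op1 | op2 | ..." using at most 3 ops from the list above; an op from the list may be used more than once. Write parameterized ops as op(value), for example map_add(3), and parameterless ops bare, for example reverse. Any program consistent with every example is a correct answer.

sort_desc | filter_odd | max

Check, running the answer program on each example:
  [33, 42, 40, -34, -16, -17] -> [42, 40, 33, -16, -17, -34] -> [33, -17] -> 33
  [-47, -26, -17, -37] -> [-17, -26, -37, -47] -> [-17, -37, -47] -> -17
  [23, -34, 17, -3, 26, -18] -> [26, 23, 17, -3, -18, -34] -> [23, 17, -3] -> 23
  [-14, -15, 49, -25, 8] -> [49, 8, -14, -15, -25] -> [49, -15, -25] -> 49
  [16, 36, 47] -> [47, 36, 16] -> [47] -> 47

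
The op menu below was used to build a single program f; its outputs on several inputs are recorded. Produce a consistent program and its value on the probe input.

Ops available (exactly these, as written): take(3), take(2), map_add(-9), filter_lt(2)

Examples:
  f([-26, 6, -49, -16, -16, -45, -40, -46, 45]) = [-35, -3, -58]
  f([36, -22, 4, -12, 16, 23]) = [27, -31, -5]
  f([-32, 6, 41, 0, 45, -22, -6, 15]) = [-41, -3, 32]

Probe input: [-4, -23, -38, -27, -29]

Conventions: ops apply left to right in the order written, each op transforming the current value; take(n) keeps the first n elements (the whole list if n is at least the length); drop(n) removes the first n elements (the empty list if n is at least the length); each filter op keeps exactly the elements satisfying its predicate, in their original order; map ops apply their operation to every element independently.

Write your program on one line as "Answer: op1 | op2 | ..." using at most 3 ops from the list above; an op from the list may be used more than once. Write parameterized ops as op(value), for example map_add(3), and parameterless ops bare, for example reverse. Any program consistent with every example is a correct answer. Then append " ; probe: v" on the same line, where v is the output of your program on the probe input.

take(3) | map_add(-9) ; probe: [-13, -32, -47]

Check, running the answer program on each example:
  [-26, 6, -49, -16, -16, -45, -40, -46, 45] -> [-26, 6, -49] -> [-35, -3, -58]
  [36, -22, 4, -12, 16, 23] -> [36, -22, 4] -> [27, -31, -5]
  [-32, 6, 41, 0, 45, -22, -6, 15] -> [-32, 6, 41] -> [-41, -3, 32]
  probe: [-4, -23, -38, -27, -29] -> [-4, -23, -38] -> [-13, -32, -47]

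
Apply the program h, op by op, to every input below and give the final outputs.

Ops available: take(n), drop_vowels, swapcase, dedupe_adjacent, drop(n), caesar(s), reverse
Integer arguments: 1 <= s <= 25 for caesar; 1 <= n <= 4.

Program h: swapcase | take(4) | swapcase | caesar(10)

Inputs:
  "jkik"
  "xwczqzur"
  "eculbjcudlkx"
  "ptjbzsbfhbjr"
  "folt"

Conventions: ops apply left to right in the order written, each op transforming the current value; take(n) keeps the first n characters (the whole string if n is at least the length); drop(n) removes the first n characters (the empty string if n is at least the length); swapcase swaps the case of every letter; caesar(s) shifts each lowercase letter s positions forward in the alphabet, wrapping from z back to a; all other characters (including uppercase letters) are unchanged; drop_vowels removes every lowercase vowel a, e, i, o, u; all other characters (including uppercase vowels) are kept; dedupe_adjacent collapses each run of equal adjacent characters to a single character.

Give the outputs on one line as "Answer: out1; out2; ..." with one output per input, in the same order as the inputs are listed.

"tusu"; "hgmj"; "omev"; "zdtl"; "pyvd"

Execution, op by op:
  "jkik" -> "JKIK" -> "JKIK" -> "jkik" -> "tusu"
  "xwczqzur" -> "XWCZQZUR" -> "XWCZ" -> "xwcz" -> "hgmj"
  "eculbjcudlkx" -> "ECULBJCUDLKX" -> "ECUL" -> "ecul" -> "omev"
  "ptjbzsbfhbjr" -> "PTJBZSBFHBJR" -> "PTJB" -> "ptjb" -> "zdtl"
  "folt" -> "FOLT" -> "FOLT" -> "folt" -> "pyvd"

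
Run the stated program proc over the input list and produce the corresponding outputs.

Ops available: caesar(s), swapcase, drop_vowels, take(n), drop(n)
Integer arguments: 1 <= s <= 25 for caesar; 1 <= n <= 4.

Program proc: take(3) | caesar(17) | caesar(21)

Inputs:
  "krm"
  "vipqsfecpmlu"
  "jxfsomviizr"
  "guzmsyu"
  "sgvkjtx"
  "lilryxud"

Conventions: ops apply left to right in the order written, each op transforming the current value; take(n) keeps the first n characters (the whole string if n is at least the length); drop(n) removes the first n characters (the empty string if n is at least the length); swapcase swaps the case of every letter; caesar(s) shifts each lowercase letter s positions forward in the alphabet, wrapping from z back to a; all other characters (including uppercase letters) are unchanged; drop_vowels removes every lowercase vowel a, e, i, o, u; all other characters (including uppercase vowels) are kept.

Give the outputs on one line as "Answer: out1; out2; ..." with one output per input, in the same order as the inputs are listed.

Execution, op by op:
  "krm" -> "krm" -> "bid" -> "wdy"
  "vipqsfecpmlu" -> "vip" -> "mzg" -> "hub"
  "jxfsomviizr" -> "jxf" -> "aow" -> "vjr"
  "guzmsyu" -> "guz" -> "xlq" -> "sgl"
  "sgvkjtx" -> "sgv" -> "jxm" -> "esh"
  "lilryxud" -> "lil" -> "czc" -> "xux"

"wdy"; "hub"; "vjr"; "sgl"; "esh"; "xux"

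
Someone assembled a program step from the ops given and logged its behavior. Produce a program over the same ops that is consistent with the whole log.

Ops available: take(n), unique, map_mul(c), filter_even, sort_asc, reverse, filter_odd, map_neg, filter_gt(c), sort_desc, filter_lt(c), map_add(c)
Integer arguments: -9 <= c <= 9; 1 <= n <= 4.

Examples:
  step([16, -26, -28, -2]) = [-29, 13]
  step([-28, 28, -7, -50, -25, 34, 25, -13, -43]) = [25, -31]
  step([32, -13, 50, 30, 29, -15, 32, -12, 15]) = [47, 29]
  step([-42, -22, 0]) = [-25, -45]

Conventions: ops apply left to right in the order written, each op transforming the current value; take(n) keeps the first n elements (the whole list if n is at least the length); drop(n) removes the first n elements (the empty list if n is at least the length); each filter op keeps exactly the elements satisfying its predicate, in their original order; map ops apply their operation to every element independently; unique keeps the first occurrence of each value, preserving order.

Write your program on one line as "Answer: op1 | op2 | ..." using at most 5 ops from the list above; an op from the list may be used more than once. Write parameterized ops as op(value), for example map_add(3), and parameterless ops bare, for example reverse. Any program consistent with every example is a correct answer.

map_add(-3) | filter_odd | take(2) | reverse

Check, running the answer program on each example:
  [16, -26, -28, -2] -> [13, -29, -31, -5] -> [13, -29, -31, -5] -> [13, -29] -> [-29, 13]
  [-28, 28, -7, -50, -25, 34, 25, -13, -43] -> [-31, 25, -10, -53, -28, 31, 22, -16, -46] -> [-31, 25, -53, 31] -> [-31, 25] -> [25, -31]
  [32, -13, 50, 30, 29, -15, 32, -12, 15] -> [29, -16, 47, 27, 26, -18, 29, -15, 12] -> [29, 47, 27, 29, -15] -> [29, 47] -> [47, 29]
  [-42, -22, 0] -> [-45, -25, -3] -> [-45, -25, -3] -> [-45, -25] -> [-25, -45]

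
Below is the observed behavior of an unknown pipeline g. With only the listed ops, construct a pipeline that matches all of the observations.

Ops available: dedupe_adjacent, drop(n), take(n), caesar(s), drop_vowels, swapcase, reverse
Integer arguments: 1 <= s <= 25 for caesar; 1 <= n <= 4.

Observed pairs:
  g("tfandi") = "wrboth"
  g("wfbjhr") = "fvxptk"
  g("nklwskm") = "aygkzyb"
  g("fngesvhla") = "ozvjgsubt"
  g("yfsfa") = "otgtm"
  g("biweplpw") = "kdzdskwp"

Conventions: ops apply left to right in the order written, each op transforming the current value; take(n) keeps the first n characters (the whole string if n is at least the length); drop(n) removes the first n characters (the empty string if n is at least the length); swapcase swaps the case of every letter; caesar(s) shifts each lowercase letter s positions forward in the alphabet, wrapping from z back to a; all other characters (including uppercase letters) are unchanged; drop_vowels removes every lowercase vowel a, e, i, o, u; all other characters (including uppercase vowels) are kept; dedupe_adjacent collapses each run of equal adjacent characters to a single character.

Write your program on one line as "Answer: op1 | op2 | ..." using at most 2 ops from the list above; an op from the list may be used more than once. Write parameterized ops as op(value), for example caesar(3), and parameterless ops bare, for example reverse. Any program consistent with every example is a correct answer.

caesar(14) | reverse

Check, running the answer program on each example:
  "tfandi" -> "htobrw" -> "wrboth"
  "wfbjhr" -> "ktpxvf" -> "fvxptk"
  "nklwskm" -> "byzkgya" -> "aygkzyb"
  "fngesvhla" -> "tbusgjvzo" -> "ozvjgsubt"
  "yfsfa" -> "mtgto" -> "otgtm"
  "biweplpw" -> "pwksdzdk" -> "kdzdskwp"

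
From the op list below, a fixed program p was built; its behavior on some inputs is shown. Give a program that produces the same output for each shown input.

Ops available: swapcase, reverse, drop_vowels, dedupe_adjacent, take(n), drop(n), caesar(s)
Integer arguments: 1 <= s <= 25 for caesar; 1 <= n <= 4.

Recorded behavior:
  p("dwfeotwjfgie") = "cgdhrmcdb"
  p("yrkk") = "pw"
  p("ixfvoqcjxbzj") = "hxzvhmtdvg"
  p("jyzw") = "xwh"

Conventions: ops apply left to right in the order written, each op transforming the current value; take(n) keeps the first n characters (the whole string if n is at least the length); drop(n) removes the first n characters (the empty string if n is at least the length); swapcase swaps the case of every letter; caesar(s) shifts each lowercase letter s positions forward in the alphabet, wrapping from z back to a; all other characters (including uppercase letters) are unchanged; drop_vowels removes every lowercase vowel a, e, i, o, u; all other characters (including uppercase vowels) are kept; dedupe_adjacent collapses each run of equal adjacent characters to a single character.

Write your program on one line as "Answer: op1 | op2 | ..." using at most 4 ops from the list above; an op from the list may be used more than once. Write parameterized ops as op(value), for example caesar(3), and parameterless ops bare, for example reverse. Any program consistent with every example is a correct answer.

reverse | caesar(24) | drop_vowels

Check, running the answer program on each example:
  "dwfeotwjfgie" -> "eigfjwtoefwd" -> "cgedhurmcdub" -> "cgdhrmcdb"
  "yrkk" -> "kkry" -> "iipw" -> "pw"
  "ixfvoqcjxbzj" -> "jzbxjcqovfxi" -> "hxzvhaomtdvg" -> "hxzvhmtdvg"
  "jyzw" -> "wzyj" -> "uxwh" -> "xwh"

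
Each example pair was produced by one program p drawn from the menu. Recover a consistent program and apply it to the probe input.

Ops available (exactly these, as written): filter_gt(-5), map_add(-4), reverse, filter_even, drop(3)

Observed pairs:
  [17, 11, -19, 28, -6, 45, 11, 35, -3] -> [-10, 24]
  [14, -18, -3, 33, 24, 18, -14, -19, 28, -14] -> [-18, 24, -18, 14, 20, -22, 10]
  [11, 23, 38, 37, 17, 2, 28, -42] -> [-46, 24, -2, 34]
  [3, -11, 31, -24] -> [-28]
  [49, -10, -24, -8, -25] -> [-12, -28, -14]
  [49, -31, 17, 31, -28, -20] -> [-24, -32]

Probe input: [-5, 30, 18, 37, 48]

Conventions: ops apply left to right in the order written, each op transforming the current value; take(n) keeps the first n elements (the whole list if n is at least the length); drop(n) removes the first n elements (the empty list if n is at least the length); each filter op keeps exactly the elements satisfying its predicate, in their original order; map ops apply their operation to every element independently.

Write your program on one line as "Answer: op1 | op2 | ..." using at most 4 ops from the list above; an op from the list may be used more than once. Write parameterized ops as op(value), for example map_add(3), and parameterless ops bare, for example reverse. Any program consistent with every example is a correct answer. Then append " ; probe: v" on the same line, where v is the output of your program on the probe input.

filter_even | reverse | map_add(-4) ; probe: [44, 14, 26]

Check, running the answer program on each example:
  [17, 11, -19, 28, -6, 45, 11, 35, -3] -> [28, -6] -> [-6, 28] -> [-10, 24]
  [14, -18, -3, 33, 24, 18, -14, -19, 28, -14] -> [14, -18, 24, 18, -14, 28, -14] -> [-14, 28, -14, 18, 24, -18, 14] -> [-18, 24, -18, 14, 20, -22, 10]
  [11, 23, 38, 37, 17, 2, 28, -42] -> [38, 2, 28, -42] -> [-42, 28, 2, 38] -> [-46, 24, -2, 34]
  [3, -11, 31, -24] -> [-24] -> [-24] -> [-28]
  [49, -10, -24, -8, -25] -> [-10, -24, -8] -> [-8, -24, -10] -> [-12, -28, -14]
  [49, -31, 17, 31, -28, -20] -> [-28, -20] -> [-20, -28] -> [-24, -32]
  probe: [-5, 30, 18, 37, 48] -> [30, 18, 48] -> [48, 18, 30] -> [44, 14, 26]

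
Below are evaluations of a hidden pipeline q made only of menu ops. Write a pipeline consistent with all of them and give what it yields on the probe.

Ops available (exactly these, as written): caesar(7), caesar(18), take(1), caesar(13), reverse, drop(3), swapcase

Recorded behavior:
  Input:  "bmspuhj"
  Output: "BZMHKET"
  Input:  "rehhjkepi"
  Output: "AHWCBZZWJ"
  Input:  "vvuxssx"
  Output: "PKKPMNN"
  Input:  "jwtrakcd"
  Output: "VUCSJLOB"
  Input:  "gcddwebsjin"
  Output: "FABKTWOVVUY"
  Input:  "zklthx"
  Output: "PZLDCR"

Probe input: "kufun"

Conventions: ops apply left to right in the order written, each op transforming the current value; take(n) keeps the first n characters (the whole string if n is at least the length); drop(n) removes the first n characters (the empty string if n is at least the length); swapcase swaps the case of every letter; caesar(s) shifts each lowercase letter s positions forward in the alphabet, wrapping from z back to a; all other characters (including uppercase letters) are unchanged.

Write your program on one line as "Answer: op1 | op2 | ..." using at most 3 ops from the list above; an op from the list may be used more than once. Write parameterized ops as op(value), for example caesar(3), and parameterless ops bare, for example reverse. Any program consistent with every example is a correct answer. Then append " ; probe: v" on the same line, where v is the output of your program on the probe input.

reverse | caesar(18) | swapcase ; probe: "FMXMC"

Check, running the answer program on each example:
  "bmspuhj" -> "jhupsmb" -> "bzmhket" -> "BZMHKET"
  "rehhjkepi" -> "ipekjhher" -> "ahwcbzzwj" -> "AHWCBZZWJ"
  "vvuxssx" -> "xssxuvv" -> "pkkpmnn" -> "PKKPMNN"
  "jwtrakcd" -> "dckartwj" -> "vucsjlob" -> "VUCSJLOB"
  "gcddwebsjin" -> "nijsbewddcg" -> "fabktwovvuy" -> "FABKTWOVVUY"
  "zklthx" -> "xhtlkz" -> "pzldcr" -> "PZLDCR"
  probe: "kufun" -> "nufuk" -> "fmxmc" -> "FMXMC"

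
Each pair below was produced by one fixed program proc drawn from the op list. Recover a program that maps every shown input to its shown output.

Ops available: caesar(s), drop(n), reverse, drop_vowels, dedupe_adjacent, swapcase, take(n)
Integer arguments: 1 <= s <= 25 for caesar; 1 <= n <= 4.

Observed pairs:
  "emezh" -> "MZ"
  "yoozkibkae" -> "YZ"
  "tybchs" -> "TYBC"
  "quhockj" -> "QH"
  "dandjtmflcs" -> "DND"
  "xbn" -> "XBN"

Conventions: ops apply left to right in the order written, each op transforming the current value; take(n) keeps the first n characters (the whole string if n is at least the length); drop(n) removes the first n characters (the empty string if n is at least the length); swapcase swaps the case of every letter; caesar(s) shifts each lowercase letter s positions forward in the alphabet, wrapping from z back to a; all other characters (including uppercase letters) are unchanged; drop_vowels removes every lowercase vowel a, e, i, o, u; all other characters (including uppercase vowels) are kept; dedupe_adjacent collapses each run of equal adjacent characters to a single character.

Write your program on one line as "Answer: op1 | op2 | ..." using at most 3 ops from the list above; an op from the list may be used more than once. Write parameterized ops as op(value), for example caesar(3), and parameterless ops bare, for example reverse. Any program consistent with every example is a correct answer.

take(4) | drop_vowels | swapcase

Check, running the answer program on each example:
  "emezh" -> "emez" -> "mz" -> "MZ"
  "yoozkibkae" -> "yooz" -> "yz" -> "YZ"
  "tybchs" -> "tybc" -> "tybc" -> "TYBC"
  "quhockj" -> "quho" -> "qh" -> "QH"
  "dandjtmflcs" -> "dand" -> "dnd" -> "DND"
  "xbn" -> "xbn" -> "xbn" -> "XBN"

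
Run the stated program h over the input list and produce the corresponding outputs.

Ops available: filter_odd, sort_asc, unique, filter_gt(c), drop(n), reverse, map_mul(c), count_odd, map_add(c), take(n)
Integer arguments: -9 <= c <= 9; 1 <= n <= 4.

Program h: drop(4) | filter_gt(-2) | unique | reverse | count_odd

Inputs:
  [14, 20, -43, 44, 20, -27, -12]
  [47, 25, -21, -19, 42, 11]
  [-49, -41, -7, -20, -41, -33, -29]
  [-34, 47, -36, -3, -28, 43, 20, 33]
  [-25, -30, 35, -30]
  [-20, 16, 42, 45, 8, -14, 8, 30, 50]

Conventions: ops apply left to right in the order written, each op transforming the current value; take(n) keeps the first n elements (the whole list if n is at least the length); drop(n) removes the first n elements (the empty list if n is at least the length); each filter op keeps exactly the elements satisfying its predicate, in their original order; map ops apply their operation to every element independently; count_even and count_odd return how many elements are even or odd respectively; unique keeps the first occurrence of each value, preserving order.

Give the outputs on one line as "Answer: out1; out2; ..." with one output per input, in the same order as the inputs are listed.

0; 1; 0; 2; 0; 0

Execution, op by op:
  [14, 20, -43, 44, 20, -27, -12] -> [20, -27, -12] -> [20] -> [20] -> [20] -> 0
  [47, 25, -21, -19, 42, 11] -> [42, 11] -> [42, 11] -> [42, 11] -> [11, 42] -> 1
  [-49, -41, -7, -20, -41, -33, -29] -> [-41, -33, -29] -> [] -> [] -> [] -> 0
  [-34, 47, -36, -3, -28, 43, 20, 33] -> [-28, 43, 20, 33] -> [43, 20, 33] -> [43, 20, 33] -> [33, 20, 43] -> 2
  [-25, -30, 35, -30] -> [] -> [] -> [] -> [] -> 0
  [-20, 16, 42, 45, 8, -14, 8, 30, 50] -> [8, -14, 8, 30, 50] -> [8, 8, 30, 50] -> [8, 30, 50] -> [50, 30, 8] -> 0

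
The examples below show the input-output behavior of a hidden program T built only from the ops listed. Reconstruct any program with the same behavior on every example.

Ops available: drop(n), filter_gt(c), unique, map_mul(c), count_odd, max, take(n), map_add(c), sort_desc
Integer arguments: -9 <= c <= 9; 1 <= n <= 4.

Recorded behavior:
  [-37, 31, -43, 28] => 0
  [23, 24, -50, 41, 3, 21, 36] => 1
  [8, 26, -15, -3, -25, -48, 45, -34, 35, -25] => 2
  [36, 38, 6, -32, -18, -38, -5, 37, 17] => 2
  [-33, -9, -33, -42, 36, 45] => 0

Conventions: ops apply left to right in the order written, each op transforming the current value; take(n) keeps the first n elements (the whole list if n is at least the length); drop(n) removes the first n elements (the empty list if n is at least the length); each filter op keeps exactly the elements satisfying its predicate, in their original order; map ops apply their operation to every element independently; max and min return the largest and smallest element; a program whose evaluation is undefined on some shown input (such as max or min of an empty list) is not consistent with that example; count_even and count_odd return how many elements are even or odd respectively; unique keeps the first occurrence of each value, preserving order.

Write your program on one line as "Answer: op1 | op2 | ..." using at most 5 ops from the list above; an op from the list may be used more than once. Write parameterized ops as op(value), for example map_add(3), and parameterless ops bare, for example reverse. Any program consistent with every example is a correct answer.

sort_desc | filter_gt(4) | drop(2) | map_add(-5) | count_odd

Check, running the answer program on each example:
  [-37, 31, -43, 28] -> [31, 28, -37, -43] -> [31, 28] -> [] -> [] -> 0
  [23, 24, -50, 41, 3, 21, 36] -> [41, 36, 24, 23, 21, 3, -50] -> [41, 36, 24, 23, 21] -> [24, 23, 21] -> [19, 18, 16] -> 1
  [8, 26, -15, -3, -25, -48, 45, -34, 35, -25] -> [45, 35, 26, 8, -3, -15, -25, -25, -34, -48] -> [45, 35, 26, 8] -> [26, 8] -> [21, 3] -> 2
  [36, 38, 6, -32, -18, -38, -5, 37, 17] -> [38, 37, 36, 17, 6, -5, -18, -32, -38] -> [38, 37, 36, 17, 6] -> [36, 17, 6] -> [31, 12, 1] -> 2
  [-33, -9, -33, -42, 36, 45] -> [45, 36, -9, -33, -33, -42] -> [45, 36] -> [] -> [] -> 0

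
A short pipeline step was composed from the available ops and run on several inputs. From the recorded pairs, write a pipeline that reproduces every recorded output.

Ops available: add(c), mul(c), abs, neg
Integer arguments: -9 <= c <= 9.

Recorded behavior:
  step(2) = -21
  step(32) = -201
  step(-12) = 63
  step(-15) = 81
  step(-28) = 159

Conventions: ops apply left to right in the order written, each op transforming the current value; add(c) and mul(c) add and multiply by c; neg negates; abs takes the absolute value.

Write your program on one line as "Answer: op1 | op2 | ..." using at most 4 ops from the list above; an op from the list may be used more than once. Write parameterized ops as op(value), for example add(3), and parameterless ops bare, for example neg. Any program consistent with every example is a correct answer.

neg | mul(6) | add(-9)

Check, running the answer program on each example:
  2 -> -2 -> -12 -> -21
  32 -> -32 -> -192 -> -201
  -12 -> 12 -> 72 -> 63
  -15 -> 15 -> 90 -> 81
  -28 -> 28 -> 168 -> 159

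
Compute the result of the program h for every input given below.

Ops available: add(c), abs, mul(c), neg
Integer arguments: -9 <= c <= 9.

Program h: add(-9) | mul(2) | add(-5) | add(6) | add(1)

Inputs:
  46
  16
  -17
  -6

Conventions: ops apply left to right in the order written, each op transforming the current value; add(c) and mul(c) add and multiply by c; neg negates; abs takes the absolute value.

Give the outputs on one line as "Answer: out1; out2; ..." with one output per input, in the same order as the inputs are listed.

76; 16; -50; -28

Execution, op by op:
  46 -> 37 -> 74 -> 69 -> 75 -> 76
  16 -> 7 -> 14 -> 9 -> 15 -> 16
  -17 -> -26 -> -52 -> -57 -> -51 -> -50
  -6 -> -15 -> -30 -> -35 -> -29 -> -28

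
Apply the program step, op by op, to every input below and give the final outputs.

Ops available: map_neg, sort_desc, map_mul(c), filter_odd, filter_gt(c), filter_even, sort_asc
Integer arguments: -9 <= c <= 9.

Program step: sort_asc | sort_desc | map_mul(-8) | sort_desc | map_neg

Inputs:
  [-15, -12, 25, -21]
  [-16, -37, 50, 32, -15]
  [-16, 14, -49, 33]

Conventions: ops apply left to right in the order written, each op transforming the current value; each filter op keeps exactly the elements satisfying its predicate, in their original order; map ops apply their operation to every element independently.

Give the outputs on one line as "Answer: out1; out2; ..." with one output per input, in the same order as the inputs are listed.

[-168, -120, -96, 200]; [-296, -128, -120, 256, 400]; [-392, -128, 112, 264]

Execution, op by op:
  [-15, -12, 25, -21] -> [-21, -15, -12, 25] -> [25, -12, -15, -21] -> [-200, 96, 120, 168] -> [168, 120, 96, -200] -> [-168, -120, -96, 200]
  [-16, -37, 50, 32, -15] -> [-37, -16, -15, 32, 50] -> [50, 32, -15, -16, -37] -> [-400, -256, 120, 128, 296] -> [296, 128, 120, -256, -400] -> [-296, -128, -120, 256, 400]
  [-16, 14, -49, 33] -> [-49, -16, 14, 33] -> [33, 14, -16, -49] -> [-264, -112, 128, 392] -> [392, 128, -112, -264] -> [-392, -128, 112, 264]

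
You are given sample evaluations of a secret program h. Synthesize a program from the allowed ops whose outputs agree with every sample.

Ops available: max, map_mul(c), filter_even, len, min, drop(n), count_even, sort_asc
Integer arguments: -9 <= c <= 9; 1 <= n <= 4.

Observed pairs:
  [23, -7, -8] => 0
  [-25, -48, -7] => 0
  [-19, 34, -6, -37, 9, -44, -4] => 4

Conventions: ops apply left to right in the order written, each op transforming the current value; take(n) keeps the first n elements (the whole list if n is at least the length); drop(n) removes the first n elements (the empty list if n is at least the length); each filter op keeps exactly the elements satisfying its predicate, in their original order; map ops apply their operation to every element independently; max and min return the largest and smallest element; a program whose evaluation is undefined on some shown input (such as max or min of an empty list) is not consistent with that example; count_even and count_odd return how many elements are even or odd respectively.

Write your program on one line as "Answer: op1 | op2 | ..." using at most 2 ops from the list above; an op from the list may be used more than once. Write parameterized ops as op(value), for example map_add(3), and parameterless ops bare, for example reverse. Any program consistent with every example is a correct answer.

drop(3) | len

Check, running the answer program on each example:
  [23, -7, -8] -> [] -> 0
  [-25, -48, -7] -> [] -> 0
  [-19, 34, -6, -37, 9, -44, -4] -> [-37, 9, -44, -4] -> 4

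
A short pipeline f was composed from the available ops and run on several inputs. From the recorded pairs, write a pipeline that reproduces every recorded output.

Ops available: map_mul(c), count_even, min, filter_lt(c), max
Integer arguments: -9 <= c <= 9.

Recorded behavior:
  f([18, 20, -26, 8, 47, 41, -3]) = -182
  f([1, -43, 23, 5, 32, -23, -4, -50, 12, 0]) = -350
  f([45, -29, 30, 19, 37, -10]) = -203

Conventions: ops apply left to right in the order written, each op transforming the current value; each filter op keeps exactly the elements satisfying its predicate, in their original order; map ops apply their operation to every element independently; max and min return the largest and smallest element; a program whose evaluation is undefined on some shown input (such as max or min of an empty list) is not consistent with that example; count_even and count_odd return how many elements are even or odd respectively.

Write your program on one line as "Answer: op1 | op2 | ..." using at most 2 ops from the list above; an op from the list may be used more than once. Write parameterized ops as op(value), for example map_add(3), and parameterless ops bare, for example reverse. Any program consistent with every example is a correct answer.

map_mul(7) | min

Check, running the answer program on each example:
  [18, 20, -26, 8, 47, 41, -3] -> [126, 140, -182, 56, 329, 287, -21] -> -182
  [1, -43, 23, 5, 32, -23, -4, -50, 12, 0] -> [7, -301, 161, 35, 224, -161, -28, -350, 84, 0] -> -350
  [45, -29, 30, 19, 37, -10] -> [315, -203, 210, 133, 259, -70] -> -203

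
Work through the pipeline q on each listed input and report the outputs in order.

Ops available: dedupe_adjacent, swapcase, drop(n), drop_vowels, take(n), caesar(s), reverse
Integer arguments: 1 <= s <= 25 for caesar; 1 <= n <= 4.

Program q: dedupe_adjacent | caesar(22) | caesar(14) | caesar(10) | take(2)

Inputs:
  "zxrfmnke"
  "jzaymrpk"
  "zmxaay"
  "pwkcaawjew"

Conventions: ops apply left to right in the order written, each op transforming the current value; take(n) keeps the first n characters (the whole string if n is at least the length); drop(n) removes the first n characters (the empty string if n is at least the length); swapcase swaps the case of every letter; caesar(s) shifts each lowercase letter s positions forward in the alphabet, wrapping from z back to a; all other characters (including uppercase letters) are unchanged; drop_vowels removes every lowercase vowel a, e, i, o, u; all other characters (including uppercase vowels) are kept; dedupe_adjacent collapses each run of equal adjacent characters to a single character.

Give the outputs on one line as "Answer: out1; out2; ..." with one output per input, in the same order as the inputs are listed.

"tr"; "dt"; "tg"; "jq"

Execution, op by op:
  "zxrfmnke" -> "zxrfmnke" -> "vtnbijga" -> "jhbpwxuo" -> "trlzghey" -> "tr"
  "jzaymrpk" -> "jzaymrpk" -> "fvwuinlg" -> "tjkiwbzu" -> "dtusglje" -> "dt"
  "zmxaay" -> "zmxay" -> "vitwu" -> "jwhki" -> "tgrus" -> "tg"
  "pwkcaawjew" -> "pwkcawjew" -> "lsgywsfas" -> "zgumkgtog" -> "jqewuqdyq" -> "jq"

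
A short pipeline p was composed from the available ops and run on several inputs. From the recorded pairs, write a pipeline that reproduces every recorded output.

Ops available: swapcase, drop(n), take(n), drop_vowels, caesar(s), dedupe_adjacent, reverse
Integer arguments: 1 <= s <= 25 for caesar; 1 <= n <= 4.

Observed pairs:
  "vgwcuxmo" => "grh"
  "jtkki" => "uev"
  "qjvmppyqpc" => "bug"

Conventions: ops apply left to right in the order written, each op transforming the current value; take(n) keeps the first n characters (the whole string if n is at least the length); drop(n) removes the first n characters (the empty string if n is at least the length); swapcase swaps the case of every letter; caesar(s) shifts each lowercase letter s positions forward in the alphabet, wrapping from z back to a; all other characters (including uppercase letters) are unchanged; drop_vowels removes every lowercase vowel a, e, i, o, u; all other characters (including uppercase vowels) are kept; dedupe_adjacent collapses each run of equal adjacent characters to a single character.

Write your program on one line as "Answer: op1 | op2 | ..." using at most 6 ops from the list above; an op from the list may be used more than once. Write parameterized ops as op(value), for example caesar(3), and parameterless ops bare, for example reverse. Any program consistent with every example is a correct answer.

reverse | dedupe_adjacent | caesar(11) | reverse | take(3)

Check, running the answer program on each example:
  "vgwcuxmo" -> "omxucwgv" -> "omxucwgv" -> "zxifnhrg" -> "grhnfixz" -> "grh"
  "jtkki" -> "ikktj" -> "iktj" -> "tveu" -> "uevt" -> "uev"
  "qjvmppyqpc" -> "cpqyppmvjq" -> "cpqypmvjq" -> "nabjaxgub" -> "bugxajban" -> "bug"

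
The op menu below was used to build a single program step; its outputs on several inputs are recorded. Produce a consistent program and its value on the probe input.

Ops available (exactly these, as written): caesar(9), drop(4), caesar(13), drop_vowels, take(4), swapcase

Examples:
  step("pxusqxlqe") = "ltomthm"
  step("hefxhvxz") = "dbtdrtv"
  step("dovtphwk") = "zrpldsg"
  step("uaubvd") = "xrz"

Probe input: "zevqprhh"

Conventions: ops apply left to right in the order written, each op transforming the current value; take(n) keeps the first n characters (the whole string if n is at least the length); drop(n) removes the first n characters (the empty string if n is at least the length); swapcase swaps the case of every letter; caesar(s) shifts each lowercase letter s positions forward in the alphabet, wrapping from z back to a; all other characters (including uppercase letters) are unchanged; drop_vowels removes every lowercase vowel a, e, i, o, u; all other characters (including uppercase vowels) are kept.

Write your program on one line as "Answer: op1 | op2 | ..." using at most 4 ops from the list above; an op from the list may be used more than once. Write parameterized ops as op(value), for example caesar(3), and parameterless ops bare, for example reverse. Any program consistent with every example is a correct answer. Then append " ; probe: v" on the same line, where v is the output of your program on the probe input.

drop_vowels | caesar(13) | caesar(9) ; probe: "vrmlndd"

Check, running the answer program on each example:
  "pxusqxlqe" -> "pxsqxlq" -> "ckfdkyd" -> "ltomthm"
  "hefxhvxz" -> "hfxhvxz" -> "uskuikm" -> "dbtdrtv"
  "dovtphwk" -> "dvtphwk" -> "qigcujx" -> "zrpldsg"
  "uaubvd" -> "bvd" -> "oiq" -> "xrz"
  probe: "zevqprhh" -> "zvqprhh" -> "midceuu" -> "vrmlndd"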